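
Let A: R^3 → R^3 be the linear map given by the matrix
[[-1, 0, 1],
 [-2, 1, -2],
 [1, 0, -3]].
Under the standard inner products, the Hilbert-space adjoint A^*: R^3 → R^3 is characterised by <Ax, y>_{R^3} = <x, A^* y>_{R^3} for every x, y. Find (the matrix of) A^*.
A^* = A^T =
[[-1, -2, 1],
 [0, 1, 0],
 [1, -2, -3]]

For real matrices with standard dot products, the defining identity <Ax, y> = <x, A^* y> gives (Ax)^T y = x^T (A^*) y, i.e. x^T A^T y = x^T (A^*) y. Since this holds for all x, y, we must have A^* = A^T. Therefore
A^* =
[[-1, -2, 1],
 [0, 1, 0],
 [1, -2, -3]].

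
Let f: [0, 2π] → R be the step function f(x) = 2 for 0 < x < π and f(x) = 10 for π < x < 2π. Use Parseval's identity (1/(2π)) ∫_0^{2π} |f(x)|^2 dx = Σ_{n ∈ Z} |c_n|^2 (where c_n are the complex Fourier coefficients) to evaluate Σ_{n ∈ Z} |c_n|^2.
Σ |c_n|^2 = 52

Parseval equates the L^2 energy of f (normalised by 1/(2π)) with the ℓ^2 sum of its Fourier coefficients: (1/(2π)) ∫_0^{2π} |f|^2 = Σ |c_n|^2.
Compute the left side: (1/(2π)) [∫_0^π 2^2 dx + ∫_π^{2π} 10^2 dx] = (1/(2π)) · (4π + 100π) = (4 + 100)/2 = 52.
So Σ_{n ∈ Z} |c_n|^2 = 52.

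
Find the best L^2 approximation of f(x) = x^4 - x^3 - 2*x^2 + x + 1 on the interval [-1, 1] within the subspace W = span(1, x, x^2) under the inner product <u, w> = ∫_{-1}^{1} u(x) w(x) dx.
g(x) = -8*x^2/7 + 2*x/5 + 32/35

The best approximation g ∈ W is the orthogonal projection of f onto W. Writing g = a_0 + a_1 x + a_2 x^2, the coefficients solve the normal equations G · a = b where
  G_{ij} = <φ_i, φ_j> and b_i = <f, φ_i>, with φ_0 = 1, φ_1 = x, φ_2 = x^2.
G =
  [2, 0, 2/3]
  [0, 2/3, 0]
  [2/3, 0, 2/5],
b = (16/15, 4/15, 16/105).
Solving gives a_0 = 32/35, a_1 = 2/5, a_2 = -8/7, so
  g(x) = -8*x^2/7 + 2*x/5 + 32/35.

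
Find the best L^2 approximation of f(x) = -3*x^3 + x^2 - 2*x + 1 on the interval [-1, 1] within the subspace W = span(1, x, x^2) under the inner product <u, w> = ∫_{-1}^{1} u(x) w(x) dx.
g(x) = x^2 - 19*x/5 + 1

The best approximation g ∈ W is the orthogonal projection of f onto W. Writing g = a_0 + a_1 x + a_2 x^2, the coefficients solve the normal equations G · a = b where
  G_{ij} = <φ_i, φ_j> and b_i = <f, φ_i>, with φ_0 = 1, φ_1 = x, φ_2 = x^2.
G =
  [2, 0, 2/3]
  [0, 2/3, 0]
  [2/3, 0, 2/5],
b = (8/3, -38/15, 16/15).
Solving gives a_0 = 1, a_1 = -19/5, a_2 = 1, so
  g(x) = x^2 - 19*x/5 + 1.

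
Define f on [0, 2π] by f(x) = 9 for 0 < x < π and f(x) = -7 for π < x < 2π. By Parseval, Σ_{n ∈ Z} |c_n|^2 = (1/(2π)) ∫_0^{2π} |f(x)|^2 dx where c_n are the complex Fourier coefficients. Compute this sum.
Σ |c_n|^2 = 65

Parseval equates the L^2 energy of f (normalised by 1/(2π)) with the ℓ^2 sum of its Fourier coefficients: (1/(2π)) ∫_0^{2π} |f|^2 = Σ |c_n|^2.
Compute the left side: (1/(2π)) [∫_0^π 9^2 dx + ∫_π^{2π} (-7)^2 dx] = (1/(2π)) · (81π + 49π) = (81 + 49)/2 = 65.
So Σ_{n ∈ Z} |c_n|^2 = 65.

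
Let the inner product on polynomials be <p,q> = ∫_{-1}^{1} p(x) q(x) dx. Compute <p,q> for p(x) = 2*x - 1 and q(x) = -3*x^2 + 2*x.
<p,q> = 14/3

Expand the product: p(x)·q(x) = -6*x^3 + 7*x^2 - 2*x.
∫_{-1}^{1} of each monomial x^k gives [2/(k+1) if k even, 0 if k odd]. Integrating term-by-term (or equivalently evaluating the antiderivative F(x) = -3*x^4/2 + 7*x^3/3 - x^2 at the endpoints):
  F(1) − F(−1) = -1/6 − (-29/6) = 14/3.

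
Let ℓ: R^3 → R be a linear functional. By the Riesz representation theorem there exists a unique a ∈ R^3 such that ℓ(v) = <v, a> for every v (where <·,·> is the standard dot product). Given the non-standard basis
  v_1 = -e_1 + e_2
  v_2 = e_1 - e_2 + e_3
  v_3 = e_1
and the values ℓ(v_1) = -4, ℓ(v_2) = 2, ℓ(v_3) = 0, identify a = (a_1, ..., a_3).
a = (0, -4, -2)

Write a = (a_1, ..., a_3) in the standard basis. For each basis vector v_i, ℓ(v_i) = <v_i, a> is a linear equation in the a_j's. Collect the n equations into a matrix system V a = ℓ, where row i of V is v_i (expressed in the standard basis). Since V is invertible (lower-triangular with 1s on the diagonal, up to permutation), solve by back-substitution:
  V =
[[-1, 1, 0],
 [1, -1, 1],
 [1, 0, 0]]
  V a = (-4, 2, 0)
Solving gives a = (0, -4, -2).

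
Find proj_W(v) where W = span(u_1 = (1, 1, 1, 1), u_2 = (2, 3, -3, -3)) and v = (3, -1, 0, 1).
proj_W(v) = (33/41, 34/41, 28/41, 28/41)

Set up U = [u_1 | ... | u_2] ∈ R^(4×2). The projector onto W = col(U) is P = U (U^T U)^(-1) U^T.
Compute U^T U =
  [4, -1]
  [-1, 31],
and U^T v = (3, 0).
Solve U^T U · c = U^T v for the coefficients: c = (31/41, 1/41). The projection is proj_W(v) = U c.
Check: (v - proj_W(v)) · u_1 = 0  (should be 0).
Check: (v - proj_W(v)) · u_2 = 0  (should be 0).
Result: proj_W(v) = (33/41, 34/41, 28/41, 28/41).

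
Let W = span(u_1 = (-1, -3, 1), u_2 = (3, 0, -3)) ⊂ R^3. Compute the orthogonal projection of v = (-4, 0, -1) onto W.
proj_W(v) = (-3/2, 0, 3/2)

Set up U = [u_1 | ... | u_2] ∈ R^(3×2). The projector onto W = col(U) is P = U (U^T U)^(-1) U^T.
Compute U^T U =
  [11, -6]
  [-6, 18],
and U^T v = (3, -9).
Solve U^T U · c = U^T v for the coefficients: c = (0, -1/2). The projection is proj_W(v) = U c.
Check: (v - proj_W(v)) · u_1 = 0  (should be 0).
Check: (v - proj_W(v)) · u_2 = 0  (should be 0).
Result: proj_W(v) = (-3/2, 0, 3/2).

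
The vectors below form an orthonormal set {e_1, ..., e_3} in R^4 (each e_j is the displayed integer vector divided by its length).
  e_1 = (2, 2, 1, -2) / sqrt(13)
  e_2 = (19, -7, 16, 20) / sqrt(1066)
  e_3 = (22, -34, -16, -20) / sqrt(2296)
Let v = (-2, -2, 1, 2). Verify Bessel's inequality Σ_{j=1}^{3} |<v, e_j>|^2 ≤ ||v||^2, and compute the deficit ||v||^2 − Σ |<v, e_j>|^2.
Σ |<v, e_j>|^2 = 75/7; ||v||^2 = 13; deficit = 16/7

Write each e_j = u_j / sqrt(<u_j, u_j>) where u_j is the displayed integer vector. Then <v, e_j> = <v, u_j> / sqrt(<u_j, u_j>), so |<v, e_j>|^2 = <v, u_j>^2 / <u_j, u_j>.
Coefficients: <v, e_1> = -11/sqrt(13), <v, e_2> = 32/sqrt(1066), <v, e_3> = -32/sqrt(2296).
Square and sum: Σ |<v, e_j>|^2 = 75/7.
Compute ||v||^2 = v·v = 13.
Deficit = 13 − 75/7 = 16/7 ≥ 0, confirming Bessel's inequality. (The deficit equals ||v − Σ <v,e_j> e_j||^2, the squared distance from v to span{e_j}.)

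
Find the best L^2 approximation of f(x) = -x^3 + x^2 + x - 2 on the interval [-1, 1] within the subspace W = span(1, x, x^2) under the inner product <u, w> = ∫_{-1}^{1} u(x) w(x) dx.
g(x) = x^2 + 2*x/5 - 2

The best approximation g ∈ W is the orthogonal projection of f onto W. Writing g = a_0 + a_1 x + a_2 x^2, the coefficients solve the normal equations G · a = b where
  G_{ij} = <φ_i, φ_j> and b_i = <f, φ_i>, with φ_0 = 1, φ_1 = x, φ_2 = x^2.
G =
  [2, 0, 2/3]
  [0, 2/3, 0]
  [2/3, 0, 2/5],
b = (-10/3, 4/15, -14/15).
Solving gives a_0 = -2, a_1 = 2/5, a_2 = 1, so
  g(x) = x^2 + 2*x/5 - 2.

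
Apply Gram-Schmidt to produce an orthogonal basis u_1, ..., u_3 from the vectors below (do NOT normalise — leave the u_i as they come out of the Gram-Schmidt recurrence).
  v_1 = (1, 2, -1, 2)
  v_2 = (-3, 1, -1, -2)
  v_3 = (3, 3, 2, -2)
Orthogonal basis:
  u_1 = (1, 2, -1, 2)
  u_2 = (-13/5, 9/5, -7/5, -6/5)
  u_3 = (289/134, 186/67, 269/134, -191/67)

Apply the Gram-Schmidt recurrence
  u_1 = v_1
  u_i = v_i − Σ_{j<i} ((v_i · u_j) / (u_j · u_j)) · u_j.

Step by step this gives:
  u_1 = (1, 2, -1, 2)
  u_2 = (-13/5, 9/5, -7/5, -6/5)
  u_3 = (289/134, 186/67, 269/134, -191/67)

Orthogonality check:
  u_2 · u_1 = 0 (should be 0)
  u_3 · u_1 = 0 (should be 0)
  u_3 · u_2 = 0 (should be 0)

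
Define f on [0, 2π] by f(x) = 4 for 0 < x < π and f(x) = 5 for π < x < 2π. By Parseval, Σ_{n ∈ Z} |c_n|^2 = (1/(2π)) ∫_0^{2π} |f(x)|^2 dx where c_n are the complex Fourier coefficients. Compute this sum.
Σ |c_n|^2 = 41/2

Parseval equates the L^2 energy of f (normalised by 1/(2π)) with the ℓ^2 sum of its Fourier coefficients: (1/(2π)) ∫_0^{2π} |f|^2 = Σ |c_n|^2.
Compute the left side: (1/(2π)) [∫_0^π 4^2 dx + ∫_π^{2π} 5^2 dx] = (1/(2π)) · (16π + 25π) = (16 + 25)/2 = 41/2.
So Σ_{n ∈ Z} |c_n|^2 = 41/2.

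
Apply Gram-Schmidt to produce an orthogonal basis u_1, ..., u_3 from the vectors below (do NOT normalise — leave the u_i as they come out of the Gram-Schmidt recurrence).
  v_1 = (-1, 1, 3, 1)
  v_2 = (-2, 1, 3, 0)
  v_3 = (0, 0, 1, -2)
Orthogonal basis:
  u_1 = (-1, 1, 3, 1)
  u_2 = (-1, 0, 0, -1)
  u_3 = (13/12, -1/12, 3/4, -13/12)

Apply the Gram-Schmidt recurrence
  u_1 = v_1
  u_i = v_i − Σ_{j<i} ((v_i · u_j) / (u_j · u_j)) · u_j.

Step by step this gives:
  u_1 = (-1, 1, 3, 1)
  u_2 = (-1, 0, 0, -1)
  u_3 = (13/12, -1/12, 3/4, -13/12)

Orthogonality check:
  u_2 · u_1 = 0 (should be 0)
  u_3 · u_1 = 0 (should be 0)
  u_3 · u_2 = 0 (should be 0)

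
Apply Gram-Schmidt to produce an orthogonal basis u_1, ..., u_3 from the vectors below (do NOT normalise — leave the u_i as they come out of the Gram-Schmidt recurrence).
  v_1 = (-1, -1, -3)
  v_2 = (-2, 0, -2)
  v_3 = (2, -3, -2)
Orthogonal basis:
  u_1 = (-1, -1, -3)
  u_2 = (-14/11, 8/11, 2/11)
  u_3 = (-1/3, -2/3, 1/3)

Apply the Gram-Schmidt recurrence
  u_1 = v_1
  u_i = v_i − Σ_{j<i} ((v_i · u_j) / (u_j · u_j)) · u_j.

Step by step this gives:
  u_1 = (-1, -1, -3)
  u_2 = (-14/11, 8/11, 2/11)
  u_3 = (-1/3, -2/3, 1/3)

Orthogonality check:
  u_2 · u_1 = 0 (should be 0)
  u_3 · u_1 = 0 (should be 0)
  u_3 · u_2 = 0 (should be 0)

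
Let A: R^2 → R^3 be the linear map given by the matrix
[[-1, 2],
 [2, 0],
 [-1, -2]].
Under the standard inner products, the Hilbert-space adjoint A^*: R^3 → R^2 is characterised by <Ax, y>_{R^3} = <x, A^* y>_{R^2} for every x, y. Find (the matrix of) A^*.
A^* = A^T =
[[-1, 2, -1],
 [2, 0, -2]]

For real matrices with standard dot products, the defining identity <Ax, y> = <x, A^* y> gives (Ax)^T y = x^T (A^*) y, i.e. x^T A^T y = x^T (A^*) y. Since this holds for all x, y, we must have A^* = A^T. Therefore
A^* =
[[-1, 2, -1],
 [2, 0, -2]].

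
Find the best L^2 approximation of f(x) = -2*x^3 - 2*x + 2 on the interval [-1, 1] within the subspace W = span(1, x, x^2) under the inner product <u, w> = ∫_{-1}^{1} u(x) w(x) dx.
g(x) = 2 - 16*x/5

The best approximation g ∈ W is the orthogonal projection of f onto W. Writing g = a_0 + a_1 x + a_2 x^2, the coefficients solve the normal equations G · a = b where
  G_{ij} = <φ_i, φ_j> and b_i = <f, φ_i>, with φ_0 = 1, φ_1 = x, φ_2 = x^2.
G =
  [2, 0, 2/3]
  [0, 2/3, 0]
  [2/3, 0, 2/5],
b = (4, -32/15, 4/3).
Solving gives a_0 = 2, a_1 = -16/5, a_2 = 0, so
  g(x) = 2 - 16*x/5.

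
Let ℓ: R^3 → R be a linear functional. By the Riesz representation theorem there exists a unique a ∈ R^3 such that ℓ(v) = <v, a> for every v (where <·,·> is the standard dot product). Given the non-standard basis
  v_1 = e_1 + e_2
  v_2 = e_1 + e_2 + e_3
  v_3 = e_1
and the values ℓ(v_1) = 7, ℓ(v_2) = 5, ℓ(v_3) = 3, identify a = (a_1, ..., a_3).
a = (3, 4, -2)

Write a = (a_1, ..., a_3) in the standard basis. For each basis vector v_i, ℓ(v_i) = <v_i, a> is a linear equation in the a_j's. Collect the n equations into a matrix system V a = ℓ, where row i of V is v_i (expressed in the standard basis). Since V is invertible (lower-triangular with 1s on the diagonal, up to permutation), solve by back-substitution:
  V =
[[1, 1, 0],
 [1, 1, 1],
 [1, 0, 0]]
  V a = (7, 5, 3)
Solving gives a = (3, 4, -2).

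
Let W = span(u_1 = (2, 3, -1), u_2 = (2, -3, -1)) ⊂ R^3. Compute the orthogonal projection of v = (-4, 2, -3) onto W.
proj_W(v) = (-2, 2, 1)

Set up U = [u_1 | ... | u_2] ∈ R^(3×2). The projector onto W = col(U) is P = U (U^T U)^(-1) U^T.
Compute U^T U =
  [14, -4]
  [-4, 14],
and U^T v = (1, -11).
Solve U^T U · c = U^T v for the coefficients: c = (-1/6, -5/6). The projection is proj_W(v) = U c.
Check: (v - proj_W(v)) · u_1 = 0  (should be 0).
Check: (v - proj_W(v)) · u_2 = 0  (should be 0).
Result: proj_W(v) = (-2, 2, 1).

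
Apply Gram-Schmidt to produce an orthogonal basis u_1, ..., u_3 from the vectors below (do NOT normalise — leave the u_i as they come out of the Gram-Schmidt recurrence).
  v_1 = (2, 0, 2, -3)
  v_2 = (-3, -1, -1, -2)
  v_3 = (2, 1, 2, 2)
Orthogonal basis:
  u_1 = (2, 0, 2, -3)
  u_2 = (-47/17, -1, -13/17, -40/17)
  u_3 = (-157/251, 34/251, 277/251, 80/251)

Apply the Gram-Schmidt recurrence
  u_1 = v_1
  u_i = v_i − Σ_{j<i} ((v_i · u_j) / (u_j · u_j)) · u_j.

Step by step this gives:
  u_1 = (2, 0, 2, -3)
  u_2 = (-47/17, -1, -13/17, -40/17)
  u_3 = (-157/251, 34/251, 277/251, 80/251)

Orthogonality check:
  u_2 · u_1 = 0 (should be 0)
  u_3 · u_1 = 0 (should be 0)
  u_3 · u_2 = 0 (should be 0)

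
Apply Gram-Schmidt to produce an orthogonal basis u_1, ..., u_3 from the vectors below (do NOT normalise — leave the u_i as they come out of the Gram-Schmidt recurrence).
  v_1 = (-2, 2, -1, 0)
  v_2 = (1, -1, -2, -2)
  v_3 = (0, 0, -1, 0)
Orthogonal basis:
  u_1 = (-2, 2, -1, 0)
  u_2 = (5/9, -5/9, -20/9, -2)
  u_3 = (4/43, -4/43, -16/43, 20/43)

Apply the Gram-Schmidt recurrence
  u_1 = v_1
  u_i = v_i − Σ_{j<i} ((v_i · u_j) / (u_j · u_j)) · u_j.

Step by step this gives:
  u_1 = (-2, 2, -1, 0)
  u_2 = (5/9, -5/9, -20/9, -2)
  u_3 = (4/43, -4/43, -16/43, 20/43)

Orthogonality check:
  u_2 · u_1 = 0 (should be 0)
  u_3 · u_1 = 0 (should be 0)
  u_3 · u_2 = 0 (should be 0)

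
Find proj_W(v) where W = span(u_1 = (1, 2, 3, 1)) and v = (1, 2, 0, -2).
proj_W(v) = (1/5, 2/5, 3/5, 1/5)

Set up U = [u_1 | ... | u_1] ∈ R^(4×1). The projector onto W = col(U) is P = U (U^T U)^(-1) U^T.
Compute U^T U =
  [15],
and U^T v = (3).
Solve U^T U · c = U^T v for the coefficients: c = (1/5). The projection is proj_W(v) = U c.
Check: (v - proj_W(v)) · u_1 = 0  (should be 0).
Result: proj_W(v) = (1/5, 2/5, 3/5, 1/5).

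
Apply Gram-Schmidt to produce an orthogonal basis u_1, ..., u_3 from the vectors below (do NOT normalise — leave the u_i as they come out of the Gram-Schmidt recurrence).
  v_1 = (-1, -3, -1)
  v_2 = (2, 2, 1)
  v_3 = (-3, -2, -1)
Orthogonal basis:
  u_1 = (-1, -3, -1)
  u_2 = (13/11, -5/11, 2/11)
  u_3 = (-1/18, -1/18, 2/9)

Apply the Gram-Schmidt recurrence
  u_1 = v_1
  u_i = v_i − Σ_{j<i} ((v_i · u_j) / (u_j · u_j)) · u_j.

Step by step this gives:
  u_1 = (-1, -3, -1)
  u_2 = (13/11, -5/11, 2/11)
  u_3 = (-1/18, -1/18, 2/9)

Orthogonality check:
  u_2 · u_1 = 0 (should be 0)
  u_3 · u_1 = 0 (should be 0)
  u_3 · u_2 = 0 (should be 0)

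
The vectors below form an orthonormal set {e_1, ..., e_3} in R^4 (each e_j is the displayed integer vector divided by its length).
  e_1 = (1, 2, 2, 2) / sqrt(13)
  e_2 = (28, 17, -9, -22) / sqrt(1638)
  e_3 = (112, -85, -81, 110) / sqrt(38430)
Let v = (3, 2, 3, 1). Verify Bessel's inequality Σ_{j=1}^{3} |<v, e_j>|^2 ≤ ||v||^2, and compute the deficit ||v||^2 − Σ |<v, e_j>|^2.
Σ |<v, e_j>|^2 = 6174/305; ||v||^2 = 23; deficit = 841/305

Write each e_j = u_j / sqrt(<u_j, u_j>) where u_j is the displayed integer vector. Then <v, e_j> = <v, u_j> / sqrt(<u_j, u_j>), so |<v, e_j>|^2 = <v, u_j>^2 / <u_j, u_j>.
Coefficients: <v, e_1> = 15/sqrt(13), <v, e_2> = 69/sqrt(1638), <v, e_3> = 33/sqrt(38430).
Square and sum: Σ |<v, e_j>|^2 = 6174/305.
Compute ||v||^2 = v·v = 23.
Deficit = 23 − 6174/305 = 841/305 ≥ 0, confirming Bessel's inequality. (The deficit equals ||v − Σ <v,e_j> e_j||^2, the squared distance from v to span{e_j}.)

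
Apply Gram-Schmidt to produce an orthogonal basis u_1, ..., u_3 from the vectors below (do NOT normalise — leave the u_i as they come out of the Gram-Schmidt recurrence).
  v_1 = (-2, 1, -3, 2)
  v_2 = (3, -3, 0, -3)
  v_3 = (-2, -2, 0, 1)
Orthogonal basis:
  u_1 = (-2, 1, -3, 2)
  u_2 = (4/3, -13/6, -5/2, -4/3)
  u_3 = (-46/29, -63/29, 21/29, 17/29)

Apply the Gram-Schmidt recurrence
  u_1 = v_1
  u_i = v_i − Σ_{j<i} ((v_i · u_j) / (u_j · u_j)) · u_j.

Step by step this gives:
  u_1 = (-2, 1, -3, 2)
  u_2 = (4/3, -13/6, -5/2, -4/3)
  u_3 = (-46/29, -63/29, 21/29, 17/29)

Orthogonality check:
  u_2 · u_1 = 0 (should be 0)
  u_3 · u_1 = 0 (should be 0)
  u_3 · u_2 = 0 (should be 0)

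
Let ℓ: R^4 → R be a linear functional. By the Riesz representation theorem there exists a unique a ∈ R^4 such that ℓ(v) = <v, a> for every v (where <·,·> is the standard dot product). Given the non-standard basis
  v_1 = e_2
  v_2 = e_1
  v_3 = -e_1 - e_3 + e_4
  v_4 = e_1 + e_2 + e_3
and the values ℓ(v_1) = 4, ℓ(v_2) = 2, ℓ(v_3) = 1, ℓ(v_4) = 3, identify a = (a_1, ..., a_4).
a = (2, 4, -3, 0)

Write a = (a_1, ..., a_4) in the standard basis. For each basis vector v_i, ℓ(v_i) = <v_i, a> is a linear equation in the a_j's. Collect the n equations into a matrix system V a = ℓ, where row i of V is v_i (expressed in the standard basis). Since V is invertible (lower-triangular with 1s on the diagonal, up to permutation), solve by back-substitution:
  V =
[[0, 1, 0, 0],
 [1, 0, 0, 0],
 [-1, 0, -1, 1],
 [1, 1, 1, 0]]
  V a = (4, 2, 1, 3)
Solving gives a = (2, 4, -3, 0).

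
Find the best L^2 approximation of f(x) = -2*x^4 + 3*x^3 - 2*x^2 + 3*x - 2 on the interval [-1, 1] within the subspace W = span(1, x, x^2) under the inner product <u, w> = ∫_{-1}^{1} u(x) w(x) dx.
g(x) = -26*x^2/7 + 24*x/5 - 64/35

The best approximation g ∈ W is the orthogonal projection of f onto W. Writing g = a_0 + a_1 x + a_2 x^2, the coefficients solve the normal equations G · a = b where
  G_{ij} = <φ_i, φ_j> and b_i = <f, φ_i>, with φ_0 = 1, φ_1 = x, φ_2 = x^2.
G =
  [2, 0, 2/3]
  [0, 2/3, 0]
  [2/3, 0, 2/5],
b = (-92/15, 16/5, -284/105).
Solving gives a_0 = -64/35, a_1 = 24/5, a_2 = -26/7, so
  g(x) = -26*x^2/7 + 24*x/5 - 64/35.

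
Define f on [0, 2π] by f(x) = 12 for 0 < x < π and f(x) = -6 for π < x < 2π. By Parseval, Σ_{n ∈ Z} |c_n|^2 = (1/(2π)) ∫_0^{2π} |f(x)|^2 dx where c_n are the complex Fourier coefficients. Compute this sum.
Σ |c_n|^2 = 90

Parseval equates the L^2 energy of f (normalised by 1/(2π)) with the ℓ^2 sum of its Fourier coefficients: (1/(2π)) ∫_0^{2π} |f|^2 = Σ |c_n|^2.
Compute the left side: (1/(2π)) [∫_0^π 12^2 dx + ∫_π^{2π} (-6)^2 dx] = (1/(2π)) · (144π + 36π) = (144 + 36)/2 = 90.
So Σ_{n ∈ Z} |c_n|^2 = 90.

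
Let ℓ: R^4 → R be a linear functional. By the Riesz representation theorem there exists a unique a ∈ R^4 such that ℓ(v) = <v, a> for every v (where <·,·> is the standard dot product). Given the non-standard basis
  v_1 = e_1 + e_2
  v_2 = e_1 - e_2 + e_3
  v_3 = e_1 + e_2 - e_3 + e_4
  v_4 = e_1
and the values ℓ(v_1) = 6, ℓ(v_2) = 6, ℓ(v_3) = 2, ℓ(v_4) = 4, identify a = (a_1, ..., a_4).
a = (4, 2, 4, 0)

Write a = (a_1, ..., a_4) in the standard basis. For each basis vector v_i, ℓ(v_i) = <v_i, a> is a linear equation in the a_j's. Collect the n equations into a matrix system V a = ℓ, where row i of V is v_i (expressed in the standard basis). Since V is invertible (lower-triangular with 1s on the diagonal, up to permutation), solve by back-substitution:
  V =
[[1, 1, 0, 0],
 [1, -1, 1, 0],
 [1, 1, -1, 1],
 [1, 0, 0, 0]]
  V a = (6, 6, 2, 4)
Solving gives a = (4, 2, 4, 0).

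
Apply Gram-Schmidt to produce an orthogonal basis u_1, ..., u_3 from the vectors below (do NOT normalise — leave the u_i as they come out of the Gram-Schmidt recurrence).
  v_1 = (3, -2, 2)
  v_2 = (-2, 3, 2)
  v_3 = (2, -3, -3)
Orthogonal basis:
  u_1 = (3, -2, 2)
  u_2 = (-10/17, 35/17, 50/17)
  u_3 = (2/9, 2/9, -1/9)

Apply the Gram-Schmidt recurrence
  u_1 = v_1
  u_i = v_i − Σ_{j<i} ((v_i · u_j) / (u_j · u_j)) · u_j.

Step by step this gives:
  u_1 = (3, -2, 2)
  u_2 = (-10/17, 35/17, 50/17)
  u_3 = (2/9, 2/9, -1/9)

Orthogonality check:
  u_2 · u_1 = 0 (should be 0)
  u_3 · u_1 = 0 (should be 0)
  u_3 · u_2 = 0 (should be 0)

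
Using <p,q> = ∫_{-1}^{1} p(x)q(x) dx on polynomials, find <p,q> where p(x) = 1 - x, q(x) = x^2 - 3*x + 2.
<p,q> = 20/3

Expand the product: p(x)·q(x) = -x^3 + 4*x^2 - 5*x + 2.
∫_{-1}^{1} of each monomial x^k gives [2/(k+1) if k even, 0 if k odd]. Integrating term-by-term (or equivalently evaluating the antiderivative F(x) = -x^4/4 + 4*x^3/3 - 5*x^2/2 + 2*x at the endpoints):
  F(1) − F(−1) = 7/12 − (-73/12) = 20/3.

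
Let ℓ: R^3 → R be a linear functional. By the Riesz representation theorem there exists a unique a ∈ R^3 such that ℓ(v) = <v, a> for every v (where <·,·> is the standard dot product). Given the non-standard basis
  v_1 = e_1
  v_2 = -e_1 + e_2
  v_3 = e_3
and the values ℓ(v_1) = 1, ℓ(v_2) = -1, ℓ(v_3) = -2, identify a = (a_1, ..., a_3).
a = (1, 0, -2)

Write a = (a_1, ..., a_3) in the standard basis. For each basis vector v_i, ℓ(v_i) = <v_i, a> is a linear equation in the a_j's. Collect the n equations into a matrix system V a = ℓ, where row i of V is v_i (expressed in the standard basis). Since V is invertible (lower-triangular with 1s on the diagonal, up to permutation), solve by back-substitution:
  V =
[[1, 0, 0],
 [-1, 1, 0],
 [0, 0, 1]]
  V a = (1, -1, -2)
Solving gives a = (1, 0, -2).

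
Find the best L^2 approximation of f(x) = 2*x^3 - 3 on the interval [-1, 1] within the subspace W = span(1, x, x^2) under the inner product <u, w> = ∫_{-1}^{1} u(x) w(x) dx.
g(x) = 6*x/5 - 3

The best approximation g ∈ W is the orthogonal projection of f onto W. Writing g = a_0 + a_1 x + a_2 x^2, the coefficients solve the normal equations G · a = b where
  G_{ij} = <φ_i, φ_j> and b_i = <f, φ_i>, with φ_0 = 1, φ_1 = x, φ_2 = x^2.
G =
  [2, 0, 2/3]
  [0, 2/3, 0]
  [2/3, 0, 2/5],
b = (-6, 4/5, -2).
Solving gives a_0 = -3, a_1 = 6/5, a_2 = 0, so
  g(x) = 6*x/5 - 3.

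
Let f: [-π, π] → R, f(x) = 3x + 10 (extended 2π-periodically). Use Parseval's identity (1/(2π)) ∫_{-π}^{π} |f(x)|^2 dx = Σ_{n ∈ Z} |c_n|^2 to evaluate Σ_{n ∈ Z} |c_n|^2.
Σ |c_n|^2 = 3π^2 + 100

Expand and integrate term by term over [-π, π]:
  ∫ (3x)^2 dx = 9·(2π^3/3); ∫ 2·3·(10)·x dx = 0 (odd integrand); ∫ 10^2 dx = 100·2π.
So (1/(2π)) ∫_{-π}^{π} (3x + 10)^2 dx = 9π^2/3 + 100 = 3π^2 + 100.
Parseval ⇒ Σ |c_n|^2 = 3π^2 + 100.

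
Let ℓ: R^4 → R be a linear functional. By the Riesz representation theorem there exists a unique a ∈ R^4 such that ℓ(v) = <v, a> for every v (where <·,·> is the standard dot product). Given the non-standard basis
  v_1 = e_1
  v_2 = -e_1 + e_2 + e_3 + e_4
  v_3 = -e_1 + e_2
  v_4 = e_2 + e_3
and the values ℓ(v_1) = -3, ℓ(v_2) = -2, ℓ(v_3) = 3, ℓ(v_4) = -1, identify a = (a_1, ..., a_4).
a = (-3, 0, -1, -4)

Write a = (a_1, ..., a_4) in the standard basis. For each basis vector v_i, ℓ(v_i) = <v_i, a> is a linear equation in the a_j's. Collect the n equations into a matrix system V a = ℓ, where row i of V is v_i (expressed in the standard basis). Since V is invertible (lower-triangular with 1s on the diagonal, up to permutation), solve by back-substitution:
  V =
[[1, 0, 0, 0],
 [-1, 1, 1, 1],
 [-1, 1, 0, 0],
 [0, 1, 1, 0]]
  V a = (-3, -2, 3, -1)
Solving gives a = (-3, 0, -1, -4).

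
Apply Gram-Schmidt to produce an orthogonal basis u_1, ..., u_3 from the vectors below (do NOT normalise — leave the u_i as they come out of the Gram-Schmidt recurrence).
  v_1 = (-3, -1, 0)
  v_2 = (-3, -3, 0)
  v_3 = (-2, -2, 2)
Orthogonal basis:
  u_1 = (-3, -1, 0)
  u_2 = (3/5, -9/5, 0)
  u_3 = (0, 0, 2)

Apply the Gram-Schmidt recurrence
  u_1 = v_1
  u_i = v_i − Σ_{j<i} ((v_i · u_j) / (u_j · u_j)) · u_j.

Step by step this gives:
  u_1 = (-3, -1, 0)
  u_2 = (3/5, -9/5, 0)
  u_3 = (0, 0, 2)

Orthogonality check:
  u_2 · u_1 = 0 (should be 0)
  u_3 · u_1 = 0 (should be 0)
  u_3 · u_2 = 0 (should be 0)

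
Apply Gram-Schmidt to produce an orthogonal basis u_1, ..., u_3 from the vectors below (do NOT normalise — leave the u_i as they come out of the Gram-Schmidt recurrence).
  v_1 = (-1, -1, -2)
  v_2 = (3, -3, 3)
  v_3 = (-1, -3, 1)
Orthogonal basis:
  u_1 = (-1, -1, -2)
  u_2 = (2, -4, 1)
  u_3 = (-12/7, -4/7, 8/7)

Apply the Gram-Schmidt recurrence
  u_1 = v_1
  u_i = v_i − Σ_{j<i} ((v_i · u_j) / (u_j · u_j)) · u_j.

Step by step this gives:
  u_1 = (-1, -1, -2)
  u_2 = (2, -4, 1)
  u_3 = (-12/7, -4/7, 8/7)

Orthogonality check:
  u_2 · u_1 = 0 (should be 0)
  u_3 · u_1 = 0 (should be 0)
  u_3 · u_2 = 0 (should be 0)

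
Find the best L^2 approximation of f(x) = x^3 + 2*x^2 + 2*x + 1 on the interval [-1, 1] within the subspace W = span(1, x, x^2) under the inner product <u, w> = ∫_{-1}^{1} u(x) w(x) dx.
g(x) = 2*x^2 + 13*x/5 + 1

The best approximation g ∈ W is the orthogonal projection of f onto W. Writing g = a_0 + a_1 x + a_2 x^2, the coefficients solve the normal equations G · a = b where
  G_{ij} = <φ_i, φ_j> and b_i = <f, φ_i>, with φ_0 = 1, φ_1 = x, φ_2 = x^2.
G =
  [2, 0, 2/3]
  [0, 2/3, 0]
  [2/3, 0, 2/5],
b = (10/3, 26/15, 22/15).
Solving gives a_0 = 1, a_1 = 13/5, a_2 = 2, so
  g(x) = 2*x^2 + 13*x/5 + 1.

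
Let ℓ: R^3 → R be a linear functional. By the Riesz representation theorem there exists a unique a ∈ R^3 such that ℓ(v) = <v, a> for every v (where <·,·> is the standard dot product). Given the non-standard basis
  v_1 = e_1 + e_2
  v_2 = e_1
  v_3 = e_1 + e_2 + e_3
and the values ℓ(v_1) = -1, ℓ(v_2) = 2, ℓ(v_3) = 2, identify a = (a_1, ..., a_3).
a = (2, -3, 3)

Write a = (a_1, ..., a_3) in the standard basis. For each basis vector v_i, ℓ(v_i) = <v_i, a> is a linear equation in the a_j's. Collect the n equations into a matrix system V a = ℓ, where row i of V is v_i (expressed in the standard basis). Since V is invertible (lower-triangular with 1s on the diagonal, up to permutation), solve by back-substitution:
  V =
[[1, 1, 0],
 [1, 0, 0],
 [1, 1, 1]]
  V a = (-1, 2, 2)
Solving gives a = (2, -3, 3).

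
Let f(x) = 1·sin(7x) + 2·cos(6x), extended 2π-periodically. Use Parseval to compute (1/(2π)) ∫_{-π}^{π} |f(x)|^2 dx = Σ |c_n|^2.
Σ |c_n|^2 = 5/2

Expand |f|^2 and use orthogonality of {sin(nx), cos(mx)} on [-π, π]:
  ∫_{-π}^{π} sin(nx)^2 dx = π, ∫ cos(mx)^2 dx = π, and cross terms integrate to 0.
So ∫_{-π}^{π} f(x)^2 dx = 1^2 · π + 2^2 · π = (1 + 4)π.
Divide by 2π: (1 + 4)/2 = 5/2.
By Parseval, this equals Σ |c_n|^2.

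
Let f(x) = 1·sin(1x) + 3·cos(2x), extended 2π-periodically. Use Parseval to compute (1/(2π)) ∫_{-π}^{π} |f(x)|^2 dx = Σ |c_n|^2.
Σ |c_n|^2 = 5

Expand |f|^2 and use orthogonality of {sin(nx), cos(mx)} on [-π, π]:
  ∫_{-π}^{π} sin(nx)^2 dx = π, ∫ cos(mx)^2 dx = π, and cross terms integrate to 0.
So ∫_{-π}^{π} f(x)^2 dx = 1^2 · π + 3^2 · π = (1 + 9)π.
Divide by 2π: (1 + 9)/2 = 5.
By Parseval, this equals Σ |c_n|^2.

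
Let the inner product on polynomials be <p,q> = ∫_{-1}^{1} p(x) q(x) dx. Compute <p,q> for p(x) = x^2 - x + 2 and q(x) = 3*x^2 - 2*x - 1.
<p,q> = 28/15

Expand the product: p(x)·q(x) = 3*x^4 - 5*x^3 + 7*x^2 - 3*x - 2.
∫_{-1}^{1} of each monomial x^k gives [2/(k+1) if k even, 0 if k odd]. Integrating term-by-term (or equivalently evaluating the antiderivative F(x) = 3*x^5/5 - 5*x^4/4 + 7*x^3/3 - 3*x^2/2 - 2*x at the endpoints):
  F(1) − F(−1) = -109/60 − (-221/60) = 28/15.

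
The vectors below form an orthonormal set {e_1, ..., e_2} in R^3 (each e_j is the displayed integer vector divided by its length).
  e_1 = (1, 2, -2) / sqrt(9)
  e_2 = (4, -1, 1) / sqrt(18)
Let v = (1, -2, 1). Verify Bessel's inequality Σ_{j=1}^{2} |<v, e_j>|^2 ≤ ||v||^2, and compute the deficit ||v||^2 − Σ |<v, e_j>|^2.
Σ |<v, e_j>|^2 = 11/2; ||v||^2 = 6; deficit = 1/2

Write each e_j = u_j / sqrt(<u_j, u_j>) where u_j is the displayed integer vector. Then <v, e_j> = <v, u_j> / sqrt(<u_j, u_j>), so |<v, e_j>|^2 = <v, u_j>^2 / <u_j, u_j>.
Coefficients: <v, e_1> = -5/sqrt(9), <v, e_2> = 7/sqrt(18).
Square and sum: Σ |<v, e_j>|^2 = 11/2.
Compute ||v||^2 = v·v = 6.
Deficit = 6 − 11/2 = 1/2 ≥ 0, confirming Bessel's inequality. (The deficit equals ||v − Σ <v,e_j> e_j||^2, the squared distance from v to span{e_j}.)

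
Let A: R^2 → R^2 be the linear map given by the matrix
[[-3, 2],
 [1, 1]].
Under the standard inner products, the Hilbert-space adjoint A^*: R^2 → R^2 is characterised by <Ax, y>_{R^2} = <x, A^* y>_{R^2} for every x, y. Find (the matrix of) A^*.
A^* = A^T =
[[-3, 1],
 [2, 1]]

For real matrices with standard dot products, the defining identity <Ax, y> = <x, A^* y> gives (Ax)^T y = x^T (A^*) y, i.e. x^T A^T y = x^T (A^*) y. Since this holds for all x, y, we must have A^* = A^T. Therefore
A^* =
[[-3, 1],
 [2, 1]].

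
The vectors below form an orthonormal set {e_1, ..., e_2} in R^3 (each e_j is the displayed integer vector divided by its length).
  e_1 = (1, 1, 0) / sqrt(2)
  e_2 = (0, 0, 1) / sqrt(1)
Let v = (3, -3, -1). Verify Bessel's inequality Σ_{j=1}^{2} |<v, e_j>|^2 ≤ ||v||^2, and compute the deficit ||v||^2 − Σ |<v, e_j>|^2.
Σ |<v, e_j>|^2 = 1; ||v||^2 = 19; deficit = 18

Write each e_j = u_j / sqrt(<u_j, u_j>) where u_j is the displayed integer vector. Then <v, e_j> = <v, u_j> / sqrt(<u_j, u_j>), so |<v, e_j>|^2 = <v, u_j>^2 / <u_j, u_j>.
Coefficients: <v, e_1> = 0/sqrt(2), <v, e_2> = -1/sqrt(1).
Square and sum: Σ |<v, e_j>|^2 = 1.
Compute ||v||^2 = v·v = 19.
Deficit = 19 − 1 = 18 ≥ 0, confirming Bessel's inequality. (The deficit equals ||v − Σ <v,e_j> e_j||^2, the squared distance from v to span{e_j}.)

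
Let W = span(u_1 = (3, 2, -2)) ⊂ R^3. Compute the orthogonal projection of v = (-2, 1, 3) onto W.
proj_W(v) = (-30/17, -20/17, 20/17)

Set up U = [u_1 | ... | u_1] ∈ R^(3×1). The projector onto W = col(U) is P = U (U^T U)^(-1) U^T.
Compute U^T U =
  [17],
and U^T v = (-10).
Solve U^T U · c = U^T v for the coefficients: c = (-10/17). The projection is proj_W(v) = U c.
Check: (v - proj_W(v)) · u_1 = 0  (should be 0).
Result: proj_W(v) = (-30/17, -20/17, 20/17).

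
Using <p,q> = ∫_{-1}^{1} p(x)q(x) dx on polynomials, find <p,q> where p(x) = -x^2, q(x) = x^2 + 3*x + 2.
<p,q> = -26/15

Expand the product: p(x)·q(x) = -x^4 - 3*x^3 - 2*x^2.
∫_{-1}^{1} of each monomial x^k gives [2/(k+1) if k even, 0 if k odd]. Integrating term-by-term (or equivalently evaluating the antiderivative F(x) = -x^5/5 - 3*x^4/4 - 2*x^3/3 at the endpoints):
  F(1) − F(−1) = -97/60 − (7/60) = -26/15.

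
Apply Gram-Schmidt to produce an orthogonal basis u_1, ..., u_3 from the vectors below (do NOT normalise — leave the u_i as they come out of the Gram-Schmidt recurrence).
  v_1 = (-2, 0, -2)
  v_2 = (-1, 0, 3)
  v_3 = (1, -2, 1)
Orthogonal basis:
  u_1 = (-2, 0, -2)
  u_2 = (-2, 0, 2)
  u_3 = (0, -2, 0)

Apply the Gram-Schmidt recurrence
  u_1 = v_1
  u_i = v_i − Σ_{j<i} ((v_i · u_j) / (u_j · u_j)) · u_j.

Step by step this gives:
  u_1 = (-2, 0, -2)
  u_2 = (-2, 0, 2)
  u_3 = (0, -2, 0)

Orthogonality check:
  u_2 · u_1 = 0 (should be 0)
  u_3 · u_1 = 0 (should be 0)
  u_3 · u_2 = 0 (should be 0)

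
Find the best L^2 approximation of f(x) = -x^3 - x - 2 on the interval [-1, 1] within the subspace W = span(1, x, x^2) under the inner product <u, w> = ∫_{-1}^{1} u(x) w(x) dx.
g(x) = -8*x/5 - 2

The best approximation g ∈ W is the orthogonal projection of f onto W. Writing g = a_0 + a_1 x + a_2 x^2, the coefficients solve the normal equations G · a = b where
  G_{ij} = <φ_i, φ_j> and b_i = <f, φ_i>, with φ_0 = 1, φ_1 = x, φ_2 = x^2.
G =
  [2, 0, 2/3]
  [0, 2/3, 0]
  [2/3, 0, 2/5],
b = (-4, -16/15, -4/3).
Solving gives a_0 = -2, a_1 = -8/5, a_2 = 0, so
  g(x) = -8*x/5 - 2.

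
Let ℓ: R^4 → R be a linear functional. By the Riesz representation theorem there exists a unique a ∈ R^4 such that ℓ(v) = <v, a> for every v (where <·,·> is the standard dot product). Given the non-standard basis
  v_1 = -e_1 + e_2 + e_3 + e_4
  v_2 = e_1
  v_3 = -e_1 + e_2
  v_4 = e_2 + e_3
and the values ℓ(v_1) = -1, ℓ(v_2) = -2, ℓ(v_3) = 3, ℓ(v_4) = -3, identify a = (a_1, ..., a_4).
a = (-2, 1, -4, 0)

Write a = (a_1, ..., a_4) in the standard basis. For each basis vector v_i, ℓ(v_i) = <v_i, a> is a linear equation in the a_j's. Collect the n equations into a matrix system V a = ℓ, where row i of V is v_i (expressed in the standard basis). Since V is invertible (lower-triangular with 1s on the diagonal, up to permutation), solve by back-substitution:
  V =
[[-1, 1, 1, 1],
 [1, 0, 0, 0],
 [-1, 1, 0, 0],
 [0, 1, 1, 0]]
  V a = (-1, -2, 3, -3)
Solving gives a = (-2, 1, -4, 0).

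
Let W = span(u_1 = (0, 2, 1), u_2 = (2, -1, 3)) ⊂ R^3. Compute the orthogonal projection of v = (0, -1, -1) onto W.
proj_W(v) = (-14/69, -73/69, -61/69)

Set up U = [u_1 | ... | u_2] ∈ R^(3×2). The projector onto W = col(U) is P = U (U^T U)^(-1) U^T.
Compute U^T U =
  [5, 1]
  [1, 14],
and U^T v = (-3, -2).
Solve U^T U · c = U^T v for the coefficients: c = (-40/69, -7/69). The projection is proj_W(v) = U c.
Check: (v - proj_W(v)) · u_1 = 0  (should be 0).
Check: (v - proj_W(v)) · u_2 = 0  (should be 0).
Result: proj_W(v) = (-14/69, -73/69, -61/69).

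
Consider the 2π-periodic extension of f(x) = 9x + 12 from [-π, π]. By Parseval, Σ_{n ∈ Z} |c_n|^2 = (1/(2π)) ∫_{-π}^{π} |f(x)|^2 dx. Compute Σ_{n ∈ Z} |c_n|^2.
Σ |c_n|^2 = 27π^2 + 144

Expand and integrate term by term over [-π, π]:
  ∫ (9x)^2 dx = 81·(2π^3/3); ∫ 2·9·(12)·x dx = 0 (odd integrand); ∫ 12^2 dx = 144·2π.
So (1/(2π)) ∫_{-π}^{π} (9x + 12)^2 dx = 81π^2/3 + 144 = 27π^2 + 144.
Parseval ⇒ Σ |c_n|^2 = 27π^2 + 144.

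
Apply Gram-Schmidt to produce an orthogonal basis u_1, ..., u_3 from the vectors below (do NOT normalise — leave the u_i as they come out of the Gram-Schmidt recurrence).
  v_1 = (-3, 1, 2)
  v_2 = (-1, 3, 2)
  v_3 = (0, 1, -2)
Orthogonal basis:
  u_1 = (-3, 1, 2)
  u_2 = (8/7, 16/7, 4/7)
  u_3 = (-5/6, 5/6, -5/3)

Apply the Gram-Schmidt recurrence
  u_1 = v_1
  u_i = v_i − Σ_{j<i} ((v_i · u_j) / (u_j · u_j)) · u_j.

Step by step this gives:
  u_1 = (-3, 1, 2)
  u_2 = (8/7, 16/7, 4/7)
  u_3 = (-5/6, 5/6, -5/3)

Orthogonality check:
  u_2 · u_1 = 0 (should be 0)
  u_3 · u_1 = 0 (should be 0)
  u_3 · u_2 = 0 (should be 0)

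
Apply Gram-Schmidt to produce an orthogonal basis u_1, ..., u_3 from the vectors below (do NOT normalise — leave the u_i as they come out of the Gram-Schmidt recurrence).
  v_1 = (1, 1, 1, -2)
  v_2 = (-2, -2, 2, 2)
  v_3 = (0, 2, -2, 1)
Orthogonal basis:
  u_1 = (1, 1, 1, -2)
  u_2 = (-8/7, -8/7, 20/7, 2/7)
  u_3 = (-10/19, 28/19, 6/19, 12/19)

Apply the Gram-Schmidt recurrence
  u_1 = v_1
  u_i = v_i − Σ_{j<i} ((v_i · u_j) / (u_j · u_j)) · u_j.

Step by step this gives:
  u_1 = (1, 1, 1, -2)
  u_2 = (-8/7, -8/7, 20/7, 2/7)
  u_3 = (-10/19, 28/19, 6/19, 12/19)

Orthogonality check:
  u_2 · u_1 = 0 (should be 0)
  u_3 · u_1 = 0 (should be 0)
  u_3 · u_2 = 0 (should be 0)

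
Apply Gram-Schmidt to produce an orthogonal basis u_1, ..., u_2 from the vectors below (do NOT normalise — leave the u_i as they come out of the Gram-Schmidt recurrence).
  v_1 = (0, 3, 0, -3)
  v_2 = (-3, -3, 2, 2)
Orthogonal basis:
  u_1 = (0, 3, 0, -3)
  u_2 = (-3, -1/2, 2, -1/2)

Apply the Gram-Schmidt recurrence
  u_1 = v_1
  u_i = v_i − Σ_{j<i} ((v_i · u_j) / (u_j · u_j)) · u_j.

Step by step this gives:
  u_1 = (0, 3, 0, -3)
  u_2 = (-3, -1/2, 2, -1/2)

Orthogonality check:
  u_2 · u_1 = 0 (should be 0)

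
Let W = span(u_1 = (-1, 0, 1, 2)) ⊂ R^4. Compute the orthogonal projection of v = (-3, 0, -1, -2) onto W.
proj_W(v) = (1/3, 0, -1/3, -2/3)

Set up U = [u_1 | ... | u_1] ∈ R^(4×1). The projector onto W = col(U) is P = U (U^T U)^(-1) U^T.
Compute U^T U =
  [6],
and U^T v = (-2).
Solve U^T U · c = U^T v for the coefficients: c = (-1/3). The projection is proj_W(v) = U c.
Check: (v - proj_W(v)) · u_1 = 0  (should be 0).
Result: proj_W(v) = (1/3, 0, -1/3, -2/3).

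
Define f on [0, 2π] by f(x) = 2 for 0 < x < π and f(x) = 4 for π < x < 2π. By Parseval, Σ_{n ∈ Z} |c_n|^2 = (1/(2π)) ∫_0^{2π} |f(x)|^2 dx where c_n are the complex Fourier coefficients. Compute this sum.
Σ |c_n|^2 = 10

Parseval equates the L^2 energy of f (normalised by 1/(2π)) with the ℓ^2 sum of its Fourier coefficients: (1/(2π)) ∫_0^{2π} |f|^2 = Σ |c_n|^2.
Compute the left side: (1/(2π)) [∫_0^π 2^2 dx + ∫_π^{2π} 4^2 dx] = (1/(2π)) · (4π + 16π) = (4 + 16)/2 = 10.
So Σ_{n ∈ Z} |c_n|^2 = 10.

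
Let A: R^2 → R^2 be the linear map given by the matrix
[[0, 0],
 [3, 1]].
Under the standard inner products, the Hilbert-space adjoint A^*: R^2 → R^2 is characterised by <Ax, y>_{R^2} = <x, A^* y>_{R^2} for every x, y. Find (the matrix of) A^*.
A^* = A^T =
[[0, 3],
 [0, 1]]

For real matrices with standard dot products, the defining identity <Ax, y> = <x, A^* y> gives (Ax)^T y = x^T (A^*) y, i.e. x^T A^T y = x^T (A^*) y. Since this holds for all x, y, we must have A^* = A^T. Therefore
A^* =
[[0, 3],
 [0, 1]].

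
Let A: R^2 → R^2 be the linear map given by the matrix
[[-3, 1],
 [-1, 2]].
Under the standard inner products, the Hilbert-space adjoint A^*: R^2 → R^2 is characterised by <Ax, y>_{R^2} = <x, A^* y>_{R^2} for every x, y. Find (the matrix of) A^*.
A^* = A^T =
[[-3, -1],
 [1, 2]]

For real matrices with standard dot products, the defining identity <Ax, y> = <x, A^* y> gives (Ax)^T y = x^T (A^*) y, i.e. x^T A^T y = x^T (A^*) y. Since this holds for all x, y, we must have A^* = A^T. Therefore
A^* =
[[-3, -1],
 [1, 2]].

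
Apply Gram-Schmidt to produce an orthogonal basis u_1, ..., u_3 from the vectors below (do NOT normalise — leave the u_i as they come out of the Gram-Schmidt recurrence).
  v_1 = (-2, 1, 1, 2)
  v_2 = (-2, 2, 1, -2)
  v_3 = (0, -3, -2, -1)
Orthogonal basis:
  u_1 = (-2, 1, 1, 2)
  u_2 = (-7/5, 17/10, 7/10, -13/5)
  u_3 = (-224/121, -212/121, -130/121, -53/121)

Apply the Gram-Schmidt recurrence
  u_1 = v_1
  u_i = v_i − Σ_{j<i} ((v_i · u_j) / (u_j · u_j)) · u_j.

Step by step this gives:
  u_1 = (-2, 1, 1, 2)
  u_2 = (-7/5, 17/10, 7/10, -13/5)
  u_3 = (-224/121, -212/121, -130/121, -53/121)

Orthogonality check:
  u_2 · u_1 = 0 (should be 0)
  u_3 · u_1 = 0 (should be 0)
  u_3 · u_2 = 0 (should be 0)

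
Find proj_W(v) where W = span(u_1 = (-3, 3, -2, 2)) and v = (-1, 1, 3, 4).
proj_W(v) = (-12/13, 12/13, -8/13, 8/13)

Set up U = [u_1 | ... | u_1] ∈ R^(4×1). The projector onto W = col(U) is P = U (U^T U)^(-1) U^T.
Compute U^T U =
  [26],
and U^T v = (8).
Solve U^T U · c = U^T v for the coefficients: c = (4/13). The projection is proj_W(v) = U c.
Check: (v - proj_W(v)) · u_1 = 0  (should be 0).
Result: proj_W(v) = (-12/13, 12/13, -8/13, 8/13).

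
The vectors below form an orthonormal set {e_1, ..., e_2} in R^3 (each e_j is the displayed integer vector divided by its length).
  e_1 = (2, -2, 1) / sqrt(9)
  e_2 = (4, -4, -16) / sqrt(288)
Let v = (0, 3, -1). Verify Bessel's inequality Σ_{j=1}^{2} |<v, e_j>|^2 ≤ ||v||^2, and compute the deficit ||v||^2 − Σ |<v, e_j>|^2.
Σ |<v, e_j>|^2 = 11/2; ||v||^2 = 10; deficit = 9/2

Write each e_j = u_j / sqrt(<u_j, u_j>) where u_j is the displayed integer vector. Then <v, e_j> = <v, u_j> / sqrt(<u_j, u_j>), so |<v, e_j>|^2 = <v, u_j>^2 / <u_j, u_j>.
Coefficients: <v, e_1> = -7/sqrt(9), <v, e_2> = 4/sqrt(288).
Square and sum: Σ |<v, e_j>|^2 = 11/2.
Compute ||v||^2 = v·v = 10.
Deficit = 10 − 11/2 = 9/2 ≥ 0, confirming Bessel's inequality. (The deficit equals ||v − Σ <v,e_j> e_j||^2, the squared distance from v to span{e_j}.)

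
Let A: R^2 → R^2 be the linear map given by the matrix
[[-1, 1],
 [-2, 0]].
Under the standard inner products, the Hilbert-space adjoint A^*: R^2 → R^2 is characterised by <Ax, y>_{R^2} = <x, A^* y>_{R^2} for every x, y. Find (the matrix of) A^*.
A^* = A^T =
[[-1, -2],
 [1, 0]]

For real matrices with standard dot products, the defining identity <Ax, y> = <x, A^* y> gives (Ax)^T y = x^T (A^*) y, i.e. x^T A^T y = x^T (A^*) y. Since this holds for all x, y, we must have A^* = A^T. Therefore
A^* =
[[-1, -2],
 [1, 0]].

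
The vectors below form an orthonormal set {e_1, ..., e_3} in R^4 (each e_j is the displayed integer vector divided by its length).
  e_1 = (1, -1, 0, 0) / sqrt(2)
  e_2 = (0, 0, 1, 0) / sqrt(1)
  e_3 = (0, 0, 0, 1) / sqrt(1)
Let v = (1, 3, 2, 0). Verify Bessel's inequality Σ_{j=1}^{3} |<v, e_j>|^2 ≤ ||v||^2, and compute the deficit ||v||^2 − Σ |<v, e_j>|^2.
Σ |<v, e_j>|^2 = 6; ||v||^2 = 14; deficit = 8

Write each e_j = u_j / sqrt(<u_j, u_j>) where u_j is the displayed integer vector. Then <v, e_j> = <v, u_j> / sqrt(<u_j, u_j>), so |<v, e_j>|^2 = <v, u_j>^2 / <u_j, u_j>.
Coefficients: <v, e_1> = -2/sqrt(2), <v, e_2> = 2/sqrt(1), <v, e_3> = 0/sqrt(1).
Square and sum: Σ |<v, e_j>|^2 = 6.
Compute ||v||^2 = v·v = 14.
Deficit = 14 − 6 = 8 ≥ 0, confirming Bessel's inequality. (The deficit equals ||v − Σ <v,e_j> e_j||^2, the squared distance from v to span{e_j}.)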